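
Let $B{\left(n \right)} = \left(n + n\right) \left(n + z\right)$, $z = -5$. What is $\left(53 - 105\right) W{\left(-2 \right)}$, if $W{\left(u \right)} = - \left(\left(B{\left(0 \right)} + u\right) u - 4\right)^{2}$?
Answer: $0$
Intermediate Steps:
$B{\left(n \right)} = 2 n \left(-5 + n\right)$ ($B{\left(n \right)} = \left(n + n\right) \left(n - 5\right) = 2 n \left(-5 + n\right)$)
$W{\left(u \right)} = - \left(-4 + u^{2}\right)^{2}$ ($W{\left(u \right)} = - \left(\left(2 \cdot 0 \left(-5 + 0\right) + u\right) u - 4\right)^{2} = - \left(\left(2 \cdot 0 \left(-5\right) + u\right) u - 4\right)^{2} = - \left(\left(0 + u\right) u - 4\right)^{2} = - \left(u u - 4\right)^{2} = - \left(u^{2} - 4\right)^{2} = - \left(-4 + u^{2}\right)^{2}$)
$\left(53 - 105\right) W{\left(-2 \right)} = \left(53 - 105\right) \left(- \left(-4 + \left(-2\right)^{2}\right)^{2}\right) = - 52 \left(- \left(-4 + 4\right)^{2}\right) = - 52 \left(- 0^{2}\right) = - 52 \left(\left(-1\right) 0\right) = \left(-52\right) 0 = 0$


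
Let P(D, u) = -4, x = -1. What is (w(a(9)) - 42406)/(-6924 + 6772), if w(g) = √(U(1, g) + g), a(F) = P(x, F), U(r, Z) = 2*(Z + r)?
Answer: 21203/76 - I*√10/152 ≈ 278.99 - 0.020804*I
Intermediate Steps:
U(r, Z) = 2*Z + 2*r
a(F) = -4
w(g) = √(2 + 3*g) (w(g) = √((2*g + 2*1) + g) = √((2*g + 2) + g) = √((2 + 2*g) + g) = √(2 + 3*g))
(w(a(9)) - 42406)/(-6924 + 6772) = (√(2 + 3*(-4)) - 42406)/(-6924 + 6772) = (√(2 - 12) - 42406)/(-152) = (√(-10) - 42406)*(-1/152) = (I*√10 - 42406)*(-1/152) = (-42406 + I*√10)*(-1/152) = 21203/76 - I*√10/152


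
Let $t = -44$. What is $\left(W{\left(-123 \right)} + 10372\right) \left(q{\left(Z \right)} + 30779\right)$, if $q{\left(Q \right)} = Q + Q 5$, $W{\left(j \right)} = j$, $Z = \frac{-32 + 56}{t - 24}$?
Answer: $\frac{5362348543}{17} \approx 3.1543 \cdot 10^{8}$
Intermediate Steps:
$Z = - \frac{6}{17}$ ($Z = \frac{-32 + 56}{-44 - 24} = \frac{24}{-68} = 24 \left(- \frac{1}{68}\right) = - \frac{6}{17} \approx -0.35294$)
$q{\left(Q \right)} = 6 Q$ ($q{\left(Q \right)} = Q + 5 Q = 6 Q$)
$\left(W{\left(-123 \right)} + 10372\right) \left(q{\left(Z \right)} + 30779\right) = \left(-123 + 10372\right) \left(6 \left(- \frac{6}{17}\right) + 30779\right) = 10249 \left(- \frac{36}{17} + 30779\right) = 10249 \cdot \frac{523207}{17} = \frac{5362348543}{17}$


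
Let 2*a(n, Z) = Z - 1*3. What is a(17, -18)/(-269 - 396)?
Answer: 3/190 ≈ 0.015789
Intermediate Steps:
a(n, Z) = -3/2 + Z/2 (a(n, Z) = (Z - 1*3)/2 = (Z - 3)/2 = (-3 + Z)/2 = -3/2 + Z/2)
a(17, -18)/(-269 - 396) = (-3/2 + (½)*(-18))/(-269 - 396) = (-3/2 - 9)/(-665) = -21/2*(-1/665) = 3/190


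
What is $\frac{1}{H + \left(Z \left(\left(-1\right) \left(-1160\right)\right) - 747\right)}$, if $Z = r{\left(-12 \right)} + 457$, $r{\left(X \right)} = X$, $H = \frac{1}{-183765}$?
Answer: $\frac{183765}{94722220544} \approx 1.94 \cdot 10^{-6}$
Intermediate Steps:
$H = - \frac{1}{183765} \approx -5.4417 \cdot 10^{-6}$
$Z = 445$ ($Z = -12 + 457 = 445$)
$\frac{1}{H + \left(Z \left(\left(-1\right) \left(-1160\right)\right) - 747\right)} = \frac{1}{- \frac{1}{183765} - \left(747 - 445 \left(\left(-1\right) \left(-1160\right)\right)\right)} = \frac{1}{- \frac{1}{183765} + \left(445 \cdot 1160 - 747\right)} = \frac{1}{- \frac{1}{183765} + \left(516200 - 747\right)} = \frac{1}{- \frac{1}{183765} + 515453} = \frac{1}{\frac{94722220544}{183765}} = \frac{183765}{94722220544}$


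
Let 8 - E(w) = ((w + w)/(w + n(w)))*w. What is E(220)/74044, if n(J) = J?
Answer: -53/18511 ≈ -0.0028632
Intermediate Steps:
E(w) = 8 - w (E(w) = 8 - (w + w)/(w + w)*w = 8 - (2*w)/((2*w))*w = 8 - (2*w)*(1/(2*w))*w = 8 - w)
E(220)/74044 = (8 - 1*220)/74044 = (8 - 220)*(1/74044) = -212*1/74044 = -53/18511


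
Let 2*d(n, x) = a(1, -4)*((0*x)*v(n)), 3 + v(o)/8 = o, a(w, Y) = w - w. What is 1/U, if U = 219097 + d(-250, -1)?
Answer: 1/219097 ≈ 4.5642e-6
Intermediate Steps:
a(w, Y) = 0
v(o) = -24 + 8*o
d(n, x) = 0 (d(n, x) = (0*((0*x)*(-24 + 8*n)))/2 = (0*(0*(-24 + 8*n)))/2 = (0*0)/2 = (½)*0 = 0)
U = 219097 (U = 219097 + 0 = 219097)
1/U = 1/219097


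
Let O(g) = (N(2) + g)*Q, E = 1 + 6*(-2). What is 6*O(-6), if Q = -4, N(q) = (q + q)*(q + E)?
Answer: 1008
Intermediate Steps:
E = -11 (E = 1 - 12 = -11)
N(q) = 2*q*(-11 + q) (N(q) = (q + q)*(q - 11) = (2*q)*(-11 + q) = 2*q*(-11 + q))
O(g) = 144 - 4*g (O(g) = (2*2*(-11 + 2) + g)*(-4) = (2*2*(-9) + g)*(-4) = (-36 + g)*(-4) = 144 - 4*g)
6*O(-6) = 6*(144 - 4*(-6)) = 6*(144 + 24) = 6*168 = 1008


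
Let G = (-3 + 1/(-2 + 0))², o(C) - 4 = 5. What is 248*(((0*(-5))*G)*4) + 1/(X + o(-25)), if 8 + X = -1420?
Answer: -1/1419 ≈ -0.00070472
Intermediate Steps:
X = -1428 (X = -8 - 1420 = -1428)
o(C) = 9 (o(C) = 4 + 5 = 9)
G = 49/4 (G = (-3 + 1/(-2))² = (-3 - ½)² = (-7/2)² = 49/4 ≈ 12.250)
248*(((0*(-5))*G)*4) + 1/(X + o(-25)) = 248*(((0*(-5))*(49/4))*4) + 1/(-1428 + 9) = 248*((0*(49/4))*4) + 1/(-1419) = 248*(0*4) - 1/1419 = 248*0 - 1/1419 = 0 - 1/1419 = -1/1419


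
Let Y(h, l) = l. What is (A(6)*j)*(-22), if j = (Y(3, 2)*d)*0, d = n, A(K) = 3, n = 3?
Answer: 0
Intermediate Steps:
d = 3
j = 0 (j = (2*3)*0 = 6*0 = 0)
(A(6)*j)*(-22) = (3*0)*(-22) = 0*(-22) = 0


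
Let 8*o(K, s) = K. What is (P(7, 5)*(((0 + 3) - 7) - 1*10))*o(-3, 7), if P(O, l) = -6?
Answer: -63/2 ≈ -31.500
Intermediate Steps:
o(K, s) = K/8
(P(7, 5)*(((0 + 3) - 7) - 1*10))*o(-3, 7) = (-6*(((0 + 3) - 7) - 1*10))*((1/8)*(-3)) = -6*((3 - 7) - 10)*(-3/8) = -6*(-4 - 10)*(-3/8) = -6*(-14)*(-3/8) = 84*(-3/8) = -63/2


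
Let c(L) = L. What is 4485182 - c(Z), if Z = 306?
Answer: 4484876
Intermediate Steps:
4485182 - c(Z) = 4485182 - 1*306 = 4485182 - 306 = 4484876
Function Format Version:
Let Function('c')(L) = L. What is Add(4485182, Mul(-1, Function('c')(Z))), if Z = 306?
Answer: 4484876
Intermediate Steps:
Add(4485182, Mul(-1, Function('c')(Z))) = Add(4485182, Mul(-1, 306)) = Add(4485182, -306) = 4484876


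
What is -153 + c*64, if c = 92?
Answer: 5735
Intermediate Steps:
-153 + c*64 = -153 + 92*64 = -153 + 5888 = 5735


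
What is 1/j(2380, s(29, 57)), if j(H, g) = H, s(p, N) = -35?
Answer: 1/2380 ≈ 0.00042017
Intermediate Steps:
1/j(2380, s(29, 57)) = 1/2380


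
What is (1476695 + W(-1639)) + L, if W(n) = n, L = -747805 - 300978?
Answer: 426273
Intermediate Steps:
L = -1048783
(1476695 + W(-1639)) + L = (1476695 - 1639) - 1048783 = 1475056 - 1048783 = 426273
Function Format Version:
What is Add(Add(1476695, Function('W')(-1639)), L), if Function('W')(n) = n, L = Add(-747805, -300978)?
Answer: 426273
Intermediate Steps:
L = -1048783
Add(Add(1476695, Function('W')(-1639)), L) = Add(Add(1476695, -1639), -1048783) = Add(1475056, -1048783) = 426273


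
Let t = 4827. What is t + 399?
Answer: 5226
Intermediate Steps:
t + 399 = 4827 + 399 = 5226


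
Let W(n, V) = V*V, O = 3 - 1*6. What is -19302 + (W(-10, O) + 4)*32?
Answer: -18886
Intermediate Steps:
O = -3 (O = 3 - 6 = -3)
W(n, V) = V²
-19302 + (W(-10, O) + 4)*32 = -19302 + ((-3)² + 4)*32 = -19302 + (9 + 4)*32 = -19302 + 13*32 = -19302 + 416 = -18886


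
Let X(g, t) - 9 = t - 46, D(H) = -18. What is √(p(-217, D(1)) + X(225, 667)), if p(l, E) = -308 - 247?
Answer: 5*√3 ≈ 8.6602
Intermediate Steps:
p(l, E) = -555
X(g, t) = -37 + t (X(g, t) = 9 + (t - 46) = 9 + (-46 + t) = -37 + t)
√(p(-217, D(1)) + X(225, 667)) = √(-555 + (-37 + 667)) = √(-555 + 630) = √75 = 5*√3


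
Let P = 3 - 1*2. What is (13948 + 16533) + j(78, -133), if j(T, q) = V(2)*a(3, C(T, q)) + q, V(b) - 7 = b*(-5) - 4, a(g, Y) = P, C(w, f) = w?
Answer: 30341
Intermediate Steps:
P = 1 (P = 3 - 2 = 1)
a(g, Y) = 1
V(b) = 3 - 5*b (V(b) = 7 + (b*(-5) - 4) = 7 + (-5*b - 4) = 7 + (-4 - 5*b) = 3 - 5*b)
j(T, q) = -7 + q (j(T, q) = (3 - 5*2)*1 + q = (3 - 10)*1 + q = -7*1 + q = -7 + q)
(13948 + 16533) + j(78, -133) = (13948 + 16533) + (-7 - 133) = 30481 - 140 = 30341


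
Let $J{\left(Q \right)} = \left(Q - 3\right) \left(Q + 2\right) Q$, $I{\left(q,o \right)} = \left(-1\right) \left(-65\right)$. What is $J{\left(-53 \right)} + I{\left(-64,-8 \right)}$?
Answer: $-151303$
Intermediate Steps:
$I{\left(q,o \right)} = 65$
$J{\left(Q \right)} = Q \left(-3 + Q\right) \left(2 + Q\right)$ ($J{\left(Q \right)} = \left(-3 + Q\right) \left(2 + Q\right) Q = Q \left(-3 + Q\right) \left(2 + Q\right)$)
$J{\left(-53 \right)} + I{\left(-64,-8 \right)} = - 53 \left(-6 + \left(-53\right)^{2} - -53\right) + 65 = - 53 \left(-6 + 2809 + 53\right) + 65 = \left(-53\right) 2856 + 65 = -151368 + 65 = -151303$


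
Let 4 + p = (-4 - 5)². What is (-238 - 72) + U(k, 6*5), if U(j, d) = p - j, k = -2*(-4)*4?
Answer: -265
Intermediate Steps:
p = 77 (p = -4 + (-4 - 5)² = -4 + (-9)² = -4 + 81 = 77)
k = 32 (k = 8*4 = 32)
U(j, d) = 77 - j
(-238 - 72) + U(k, 6*5) = (-238 - 72) + (77 - 1*32) = -310 + (77 - 32) = -310 + 45 = -265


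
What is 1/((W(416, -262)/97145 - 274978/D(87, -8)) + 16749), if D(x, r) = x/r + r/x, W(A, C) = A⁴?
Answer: 741507785/259607557351813 ≈ 2.8563e-6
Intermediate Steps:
D(x, r) = r/x + x/r
1/((W(416, -262)/97145 - 274978/D(87, -8)) + 16749) = 1/((416⁴/97145 - 274978/(-8/87 + 87/(-8))) + 16749) = 1/((29948379136*(1/97145) - 274978/(-8*1/87 + 87*(-⅛))) + 16749) = 1/((29948379136/97145 - 274978/(-8/87 - 87/8)) + 16749) = 1/((29948379136/97145 - 274978/(-7633/696)) + 16749) = 1/((29948379136/97145 - 274978*(-696/7633)) + 16749) = 1/((29948379136/97145 + 191384688/7633) + 16749) = 1/(247188043460848/741507785 + 16749) = 1/(259607557351813/741507785) = 741507785/259607557351813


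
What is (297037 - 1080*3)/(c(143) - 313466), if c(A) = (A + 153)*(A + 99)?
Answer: -293797/241834 ≈ -1.2149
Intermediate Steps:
c(A) = (99 + A)*(153 + A) (c(A) = (153 + A)*(99 + A) = (99 + A)*(153 + A))
(297037 - 1080*3)/(c(143) - 313466) = (297037 - 1080*3)/((15147 + 143² + 252*143) - 313466) = (297037 - 3240)/((15147 + 20449 + 36036) - 313466) = 293797/(71632 - 313466) = 293797/(-241834) = 293797*(-1/241834) = -293797/241834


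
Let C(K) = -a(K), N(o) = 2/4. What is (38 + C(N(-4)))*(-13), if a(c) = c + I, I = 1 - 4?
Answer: -1053/2 ≈ -526.50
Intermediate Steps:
N(o) = 1/2 (N(o) = 2*(1/4) = 1/2)
I = -3
a(c) = -3 + c (a(c) = c - 3 = -3 + c)
C(K) = 3 - K (C(K) = -(-3 + K) = 3 - K)
(38 + C(N(-4)))*(-13) = (38 + (3 - 1*1/2))*(-13) = (38 + (3 - 1/2))*(-13) = (38 + 5/2)*(-13) = (81/2)*(-13) = -1053/2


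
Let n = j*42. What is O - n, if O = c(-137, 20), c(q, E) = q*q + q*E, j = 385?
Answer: -141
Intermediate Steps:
c(q, E) = q² + E*q
O = 16029 (O = -137*(20 - 137) = -137*(-117) = 16029)
n = 16170 (n = 385*42 = 16170)
O - n = 16029 - 1*16170 = 16029 - 16170 = -141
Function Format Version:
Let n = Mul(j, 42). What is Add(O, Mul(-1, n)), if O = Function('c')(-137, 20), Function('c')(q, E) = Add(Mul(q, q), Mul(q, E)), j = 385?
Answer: -141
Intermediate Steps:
Function('c')(q, E) = Add(Pow(q, 2), Mul(E, q))
O = 16029 (O = Mul(-137, Add(20, -137)) = Mul(-137, -117) = 16029)
n = 16170 (n = Mul(385, 42) = 16170)
Add(O, Mul(-1, n)) = Add(16029, Mul(-1, 16170)) = Add(16029, -16170) = -141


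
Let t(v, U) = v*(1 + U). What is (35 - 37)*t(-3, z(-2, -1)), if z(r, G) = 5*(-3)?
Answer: -84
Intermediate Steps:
z(r, G) = -15
(35 - 37)*t(-3, z(-2, -1)) = (35 - 37)*(-3*(1 - 15)) = -(-6)*(-14) = -2*42 = -84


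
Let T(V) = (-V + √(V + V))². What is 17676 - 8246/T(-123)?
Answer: 2*(-131531831*I + 2174148*√246)/(123*(-121*I + 2*√246)) ≈ 17675.0 + 0.13459*I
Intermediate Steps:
T(V) = (-V + √2*√V)² (T(V) = (-V + √(2*V))² = (-V + √2*√V)²)
17676 - 8246/T(-123) = 17676 - 8246/(-1*(-123) + √2*√(-123))² = 17676 - 8246/(123 + √2*(I*√123))² = 17676 - 8246/(123 + I*√246)²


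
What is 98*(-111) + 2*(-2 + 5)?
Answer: -10872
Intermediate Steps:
98*(-111) + 2*(-2 + 5) = -10878 + 2*3 = -10878 + 6 = -10872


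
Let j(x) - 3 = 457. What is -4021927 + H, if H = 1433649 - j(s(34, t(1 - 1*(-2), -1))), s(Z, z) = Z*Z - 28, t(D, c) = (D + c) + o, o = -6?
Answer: -2588738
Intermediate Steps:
t(D, c) = -6 + D + c (t(D, c) = (D + c) - 6 = -6 + D + c)
s(Z, z) = -28 + Z² (s(Z, z) = Z² - 28 = -28 + Z²)
j(x) = 460 (j(x) = 3 + 457 = 460)
H = 1433189 (H = 1433649 - 1*460 = 1433649 - 460 = 1433189)
-4021927 + H = -4021927 + 1433189 = -2588738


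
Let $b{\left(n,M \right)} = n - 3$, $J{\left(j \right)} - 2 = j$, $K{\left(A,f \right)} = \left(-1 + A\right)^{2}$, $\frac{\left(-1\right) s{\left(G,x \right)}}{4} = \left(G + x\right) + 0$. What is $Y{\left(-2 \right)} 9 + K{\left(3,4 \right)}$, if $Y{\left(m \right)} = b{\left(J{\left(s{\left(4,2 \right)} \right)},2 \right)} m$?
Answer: $454$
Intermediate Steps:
$s{\left(G,x \right)} = - 4 G - 4 x$ ($s{\left(G,x \right)} = - 4 \left(\left(G + x\right) + 0\right) = - 4 \left(G + x\right) = - 4 G - 4 x$)
$J{\left(j \right)} = 2 + j$
$b{\left(n,M \right)} = -3 + n$
$Y{\left(m \right)} = - 25 m$ ($Y{\left(m \right)} = \left(-3 + \left(2 - 24\right)\right) m = \left(-3 - 22\right) m = - 25 m$)
$Y{\left(-2 \right)} 9 + K{\left(3,4 \right)} = \left(-25\right) \left(-2\right) 9 + \left(-1 + 3\right)^{2} = 50 \cdot 9 + 2^{2} = 450 + 4 = 454$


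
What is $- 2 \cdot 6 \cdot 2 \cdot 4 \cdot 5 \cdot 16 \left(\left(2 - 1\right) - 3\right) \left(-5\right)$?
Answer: $-76800$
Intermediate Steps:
$- 2 \cdot 6 \cdot 2 \cdot 4 \cdot 5 \cdot 16 \left(\left(2 - 1\right) - 3\right) \left(-5\right) = - 2 \cdot 12 \cdot 4 \cdot 5 \cdot 16 \left(1 - 3\right) \left(-5\right) = \left(-2\right) 48 \cdot 5 \cdot 16 \left(-2\right) \left(-5\right) = \left(-96\right) 5 \left(\left(-32\right) \left(-5\right)\right) = \left(-480\right) 160 = -76800$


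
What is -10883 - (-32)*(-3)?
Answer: -10979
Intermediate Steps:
-10883 - (-32)*(-3) = -10883 - 1*96 = -10883 - 96 = -10979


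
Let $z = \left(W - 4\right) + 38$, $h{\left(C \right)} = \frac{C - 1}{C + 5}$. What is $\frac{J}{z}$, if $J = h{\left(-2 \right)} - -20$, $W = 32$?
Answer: $\frac{19}{66} \approx 0.28788$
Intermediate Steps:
$h{\left(C \right)} = \frac{-1 + C}{5 + C}$
$J = 19$ ($J = \frac{-1 - 2}{5 - 2} - -20 = \frac{1}{3} \left(-3\right) + 20 = -1 + 20 = 19$)
$z = 66$ ($z = \left(32 - 4\right) + 38 = 28 + 38 = 66$)
$\frac{J}{z} = \frac{1}{66} \cdot 19 = \frac{19}{66}$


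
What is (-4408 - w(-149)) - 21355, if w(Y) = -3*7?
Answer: -25742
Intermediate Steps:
w(Y) = -21
(-4408 - w(-149)) - 21355 = (-4408 - 1*(-21)) - 21355 = (-4408 + 21) - 21355 = -4387 - 21355 = -25742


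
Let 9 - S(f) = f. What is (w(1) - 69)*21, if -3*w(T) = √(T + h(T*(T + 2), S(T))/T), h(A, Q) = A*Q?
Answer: -1484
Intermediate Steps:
S(f) = 9 - f
w(T) = -√(T + (2 + T)*(9 - T))/3 (w(T) = -√(T + ((T*(T + 2))*(9 - T))/T)/3 = -√(T + ((T*(2 + T))*(9 - T))/T)/3 = -√(T + (T*(2 + T)*(9 - T))/T)/3 = -√(T + (2 + T)*(9 - T))/3)
(w(1) - 69)*21 = (-√(1 - (-9 + 1)*(2 + 1))/3 - 69)*21 = (-√(1 - 1*(-8)*3)/3 - 69)*21 = (-√(1 + 24)/3 - 69)*21 = (-√25/3 - 69)*21 = (-⅓*5 - 69)*21 = (-5/3 - 69)*21 = -212/3*21 = -1484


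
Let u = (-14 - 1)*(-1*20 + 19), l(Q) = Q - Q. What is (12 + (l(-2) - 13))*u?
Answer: -15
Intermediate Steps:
l(Q) = 0
u = 15 (u = -15*(-20 + 19) = -15*(-1) = 15)
(12 + (l(-2) - 13))*u = (12 + (0 - 13))*15 = (12 - 13)*15 = -1*15 = -15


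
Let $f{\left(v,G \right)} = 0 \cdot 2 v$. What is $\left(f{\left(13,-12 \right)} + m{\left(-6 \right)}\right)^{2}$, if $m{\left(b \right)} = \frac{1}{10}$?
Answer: $\frac{1}{100} \approx 0.01$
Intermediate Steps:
$m{\left(b \right)} = \frac{1}{10}$
$f{\left(v,G \right)} = 0$ ($f{\left(v,G \right)} = 0 v = 0$)
$\left(f{\left(13,-12 \right)} + m{\left(-6 \right)}\right)^{2} = \left(0 + \frac{1}{10}\right)^{2} = \left(\frac{1}{10}\right)^{2} = \frac{1}{100}$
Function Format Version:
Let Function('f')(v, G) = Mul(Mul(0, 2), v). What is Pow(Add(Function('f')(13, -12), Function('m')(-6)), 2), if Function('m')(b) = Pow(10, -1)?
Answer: Rational(1, 100) ≈ 0.010000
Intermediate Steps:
Function('m')(b) = Rational(1, 10)
Function('f')(v, G) = 0 (Function('f')(v, G) = Mul(0, v) = 0)
Pow(Add(Function('f')(13, -12), Function('m')(-6)), 2) = Pow(Add(0, Rational(1, 10)), 2) = Pow(Rational(1, 10), 2) = Rational(1, 100)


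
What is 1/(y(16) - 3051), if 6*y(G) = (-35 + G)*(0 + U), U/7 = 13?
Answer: -6/20035 ≈ -0.00029948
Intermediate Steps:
U = 91 (U = 7*13 = 91)
y(G) = -3185/6 + 91*G/6 (y(G) = ((-35 + G)*(0 + 91))/6 = ((-35 + G)*91)/6 = (-3185 + 91*G)/6 = -3185/6 + 91*G/6)
1/(y(16) - 3051) = 1/((-3185/6 + (91/6)*16) - 3051) = 1/((-3185/6 + 728/3) - 3051) = 1/(-1729/6 - 3051) = 1/(-20035/6) = -6/20035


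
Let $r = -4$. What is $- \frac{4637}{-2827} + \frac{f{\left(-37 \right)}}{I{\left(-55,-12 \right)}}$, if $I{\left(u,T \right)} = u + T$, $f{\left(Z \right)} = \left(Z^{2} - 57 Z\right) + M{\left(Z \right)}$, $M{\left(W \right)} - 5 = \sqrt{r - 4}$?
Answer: $- \frac{9535762}{189409} - \frac{2 i \sqrt{2}}{67} \approx -50.345 - 0.042215 i$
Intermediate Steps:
$M{\left(W \right)} = 5 + 2 i \sqrt{2}$ ($M{\left(W \right)} = 5 + \sqrt{-4 - 4} = 5 + \sqrt{-8} = 5 + 2 i \sqrt{2}$)
$f{\left(Z \right)} = 5 + Z^{2} - 57 Z + 2 i \sqrt{2}$ ($f{\left(Z \right)} = \left(Z^{2} - 57 Z\right) + \left(5 + 2 i \sqrt{2}\right) = 5 + Z^{2} - 57 Z + 2 i \sqrt{2}$)
$I{\left(u,T \right)} = T + u$
$- \frac{4637}{-2827} + \frac{f{\left(-37 \right)}}{I{\left(-55,-12 \right)}} = - \frac{4637}{-2827} + \frac{5 + \left(-37\right)^{2} - -2109 + 2 i \sqrt{2}}{-12 - 55} = \left(-4637\right) \left(- \frac{1}{2827}\right) + \frac{5 + 1369 + 2109 + 2 i \sqrt{2}}{-67} = \frac{4637}{2827} + \left(3483 + 2 i \sqrt{2}\right) \left(- \frac{1}{67}\right) = \frac{4637}{2827} - \left(\frac{3483}{67} + \frac{2 i \sqrt{2}}{67}\right) = - \frac{9535762}{189409} - \frac{2 i \sqrt{2}}{67}$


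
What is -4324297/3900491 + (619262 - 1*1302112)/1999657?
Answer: -11310561045479/7799644131587 ≈ -1.4501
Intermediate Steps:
-4324297/3900491 + (619262 - 1*1302112)/1999657 = -4324297*1/3900491 + (619262 - 1302112)*(1/1999657) = -4324297/3900491 - 682850*1/1999657 = -4324297/3900491 - 682850/1999657 = -11310561045479/7799644131587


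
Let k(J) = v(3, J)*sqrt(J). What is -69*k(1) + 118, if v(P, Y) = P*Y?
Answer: -89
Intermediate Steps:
k(J) = 3*J**(3/2) (k(J) = (3*J)*sqrt(J) = 3*J**(3/2))
-69*k(1) + 118 = -207*1**(3/2) + 118 = -207 + 118 = -89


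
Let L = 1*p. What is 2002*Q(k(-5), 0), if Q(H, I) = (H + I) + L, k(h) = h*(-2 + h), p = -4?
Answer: 62062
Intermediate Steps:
L = -4 (L = 1*(-4) = -4)
Q(H, I) = -4 + H + I (Q(H, I) = (H + I) - 4 = -4 + H + I)
2002*Q(k(-5), 0) = 2002*(-4 - 5*(-2 - 5) + 0) = 2002*(-4 - 5*(-7) + 0) = 2002*(-4 + 35 + 0) = 2002*31 = 62062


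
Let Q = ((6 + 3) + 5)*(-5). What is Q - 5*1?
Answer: -75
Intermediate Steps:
Q = -70 (Q = (9 + 5)*(-5) = 14*(-5) = -70)
Q - 5*1 = -70 - 5*1 = -70 - 5 = -75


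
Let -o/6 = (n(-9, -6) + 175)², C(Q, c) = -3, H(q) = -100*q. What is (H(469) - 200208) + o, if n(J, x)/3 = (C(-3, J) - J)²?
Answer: -727642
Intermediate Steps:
n(J, x) = 3*(-3 - J)²
o = -480534 (o = -6*(3*(3 - 9)² + 175)² = -6*(3*(-6)² + 175)² = -6*(3*36 + 175)² = -6*(108 + 175)² = -6*283² = -6*80089 = -480534)
(H(469) - 200208) + o = (-100*469 - 200208) - 480534 = (-46900 - 200208) - 480534 = -247108 - 480534 = -727642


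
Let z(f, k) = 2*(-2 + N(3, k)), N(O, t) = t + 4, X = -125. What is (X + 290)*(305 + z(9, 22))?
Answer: 58245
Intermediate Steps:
N(O, t) = 4 + t
z(f, k) = 4 + 2*k (z(f, k) = 2*(-2 + (4 + k)) = 2*(2 + k) = 4 + 2*k)
(X + 290)*(305 + z(9, 22)) = (-125 + 290)*(305 + (4 + 2*22)) = 165*(305 + (4 + 44)) = 165*(305 + 48) = 165*353 = 58245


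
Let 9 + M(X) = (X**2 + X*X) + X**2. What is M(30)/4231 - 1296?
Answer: -5480685/4231 ≈ -1295.4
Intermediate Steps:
M(X) = -9 + 3*X**2 (M(X) = -9 + ((X**2 + X*X) + X**2) = -9 + ((X**2 + X**2) + X**2) = -9 + (2*X**2 + X**2) = -9 + 3*X**2)
M(30)/4231 - 1296 = (-9 + 3*30**2)/4231 - 1296 = (-9 + 3*900)*(1/4231) - 1296 = (-9 + 2700)*(1/4231) - 1296 = 2691*(1/4231) - 1296 = 2691/4231 - 1296 = -5480685/4231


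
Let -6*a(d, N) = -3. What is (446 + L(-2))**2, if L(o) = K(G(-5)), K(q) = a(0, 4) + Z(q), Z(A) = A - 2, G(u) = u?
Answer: 772641/4 ≈ 1.9316e+5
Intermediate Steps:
a(d, N) = 1/2 (a(d, N) = -1/6*(-3) = 1/2)
Z(A) = -2 + A
K(q) = -3/2 + q (K(q) = 1/2 + (-2 + q) = -3/2 + q)
L(o) = -13/2 (L(o) = -3/2 - 5 = -13/2)
(446 + L(-2))**2 = (446 - 13/2)**2 = (879/2)**2 = 772641/4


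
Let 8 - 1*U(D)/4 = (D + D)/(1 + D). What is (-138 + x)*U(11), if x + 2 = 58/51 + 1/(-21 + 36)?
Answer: -2619082/765 ≈ -3423.6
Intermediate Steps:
U(D) = 32 - 8*D/(1 + D) (U(D) = 32 - 4*(D + D)/(1 + D) = 32 - 4*2*D/(1 + D) = 32 - 8*D/(1 + D))
x = -203/255 (x = -2 + (58/51 + 1/(-21 + 36)) = -2 + (58*(1/51) + 1/15) = -2 + (58/51 + 1*(1/15)) = -2 + (58/51 + 1/15) = -2 + 307/255 = -203/255 ≈ -0.79608)
(-138 + x)*U(11) = (-138 - 203/255)*(8*(4 + 3*11)/(1 + 11)) = -283144*(4 + 33)/(255*12) = -283144*37/(255*12) = -35393/255*74/3 = -2619082/765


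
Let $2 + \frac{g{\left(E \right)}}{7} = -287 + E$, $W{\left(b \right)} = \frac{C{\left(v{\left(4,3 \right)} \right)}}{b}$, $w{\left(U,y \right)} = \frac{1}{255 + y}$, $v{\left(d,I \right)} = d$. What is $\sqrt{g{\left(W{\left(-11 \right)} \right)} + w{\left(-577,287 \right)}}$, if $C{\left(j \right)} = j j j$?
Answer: $\frac{i \sqrt{73356036622}}{5962} \approx 45.428 i$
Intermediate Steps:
$C{\left(j \right)} = j^{3}$ ($C{\left(j \right)} = j^{2} j = j^{3}$)
$W{\left(b \right)} = \frac{64}{b}$ ($W{\left(b \right)} = \frac{4^{3}}{b} = \frac{64}{b}$)
$g{\left(E \right)} = -2023 + 7 E$ ($g{\left(E \right)} = -14 + 7 \left(-287 + E\right) = -14 + \left(-2009 + 7 E\right) = -2023 + 7 E$)
$\sqrt{g{\left(W{\left(-11 \right)} \right)} + w{\left(-577,287 \right)}} = \sqrt{\left(-2023 + 7 \frac{64}{-11}\right) + \frac{1}{255 + 287}} = \sqrt{\left(-2023 + 7 \cdot 64 \left(- \frac{1}{11}\right)\right) + \frac{1}{542}} = \sqrt{\left(-2023 + 7 \left(- \frac{64}{11}\right)\right) + \frac{1}{542}} = \sqrt{\left(-2023 - \frac{448}{11}\right) + \frac{1}{542}} = \sqrt{- \frac{22701}{11} + \frac{1}{542}} = \sqrt{- \frac{12303931}{5962}} = \frac{i \sqrt{73356036622}}{5962}$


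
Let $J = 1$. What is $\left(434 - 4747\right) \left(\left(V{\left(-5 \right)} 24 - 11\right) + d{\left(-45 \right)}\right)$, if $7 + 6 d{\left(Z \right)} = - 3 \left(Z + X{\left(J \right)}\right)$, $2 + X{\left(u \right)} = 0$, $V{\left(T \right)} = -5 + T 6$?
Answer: $\frac{10722118}{3} \approx 3.574 \cdot 10^{6}$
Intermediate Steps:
$V{\left(T \right)} = -5 + 6 T$
$X{\left(u \right)} = -2$ ($X{\left(u \right)} = -2 + 0 = -2$)
$d{\left(Z \right)} = - \frac{1}{6} - \frac{Z}{2}$ ($d{\left(Z \right)} = - \frac{7}{6} + \frac{\left(-3\right) \left(Z - 2\right)}{6} = - \frac{7}{6} + \frac{\left(-3\right) \left(-2 + Z\right)}{6} = - \frac{7}{6} + \frac{6 - 3 Z}{6} = - \frac{7}{6} - \left(-1 + \frac{Z}{2}\right) = - \frac{1}{6} - \frac{Z}{2}$)
$\left(434 - 4747\right) \left(\left(V{\left(-5 \right)} 24 - 11\right) + d{\left(-45 \right)}\right) = \left(434 - 4747\right) \left(\left(\left(-5 + 6 \left(-5\right)\right) 24 - 11\right) - - \frac{67}{3}\right) = - 4313 \left(\left(\left(-5 - 30\right) 24 - 11\right) + \left(- \frac{1}{6} + \frac{45}{2}\right)\right) = - 4313 \left(\left(\left(-35\right) 24 - 11\right) + \frac{67}{3}\right) = - 4313 \left(\left(-840 - 11\right) + \frac{67}{3}\right) = - 4313 \left(-851 + \frac{67}{3}\right) = \left(-4313\right) \left(- \frac{2486}{3}\right) = \frac{10722118}{3}$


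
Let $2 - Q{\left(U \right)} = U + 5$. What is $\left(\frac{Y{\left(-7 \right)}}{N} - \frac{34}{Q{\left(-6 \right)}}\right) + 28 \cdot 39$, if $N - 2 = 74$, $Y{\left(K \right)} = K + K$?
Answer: $\frac{123175}{114} \approx 1080.5$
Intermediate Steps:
$Y{\left(K \right)} = 2 K$
$N = 76$ ($N = 2 + 74 = 76$)
$Q{\left(U \right)} = -3 - U$ ($Q{\left(U \right)} = 2 - \left(U + 5\right) = 2 - \left(5 + U\right) = -3 - U$)
$\left(\frac{Y{\left(-7 \right)}}{N} - \frac{34}{Q{\left(-6 \right)}}\right) + 28 \cdot 39 = \left(\frac{2 \left(-7\right)}{76} - \frac{34}{-3 - -6}\right) + 28 \cdot 39 = \left(\left(-14\right) \frac{1}{76} - \frac{34}{-3 + 6}\right) + 1092 = \left(- \frac{7}{38} - \frac{34}{3}\right) + 1092 = - \frac{1313}{114} + 1092 = \frac{123175}{114}$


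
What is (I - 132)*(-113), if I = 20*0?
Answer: 14916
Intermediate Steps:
I = 0
(I - 132)*(-113) = (0 - 132)*(-113) = -132*(-113) = 14916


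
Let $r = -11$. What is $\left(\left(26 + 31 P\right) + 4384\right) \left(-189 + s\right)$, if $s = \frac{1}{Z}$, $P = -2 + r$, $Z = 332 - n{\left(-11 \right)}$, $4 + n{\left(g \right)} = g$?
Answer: $- \frac{262787074}{347} \approx -7.5731 \cdot 10^{5}$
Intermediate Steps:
$n{\left(g \right)} = -4 + g$
$Z = 347$ ($Z = 332 - \left(-4 - 11\right) = 332 - -15 = 332 + 15 = 347$)
$P = -13$ ($P = -2 - 11 = -13$)
$s = \frac{1}{347} \approx 0.0028818$
$\left(\left(26 + 31 P\right) + 4384\right) \left(-189 + s\right) = \left(\left(26 + 31 \left(-13\right)\right) + 4384\right) \left(-189 + \frac{1}{347}\right) = \left(\left(26 - 403\right) + 4384\right) \left(- \frac{65582}{347}\right) = \left(-377 + 4384\right) \left(- \frac{65582}{347}\right) = 4007 \left(- \frac{65582}{347}\right) = - \frac{262787074}{347}$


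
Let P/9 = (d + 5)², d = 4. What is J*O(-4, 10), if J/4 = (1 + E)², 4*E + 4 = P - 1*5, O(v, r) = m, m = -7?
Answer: -917308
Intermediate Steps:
P = 729 (P = 9*(4 + 5)² = 9*9² = 9*81 = 729)
O(v, r) = -7
E = 180 (E = -1 + (729 - 1*5)/4 = -1 + (729 - 5)/4 = -1 + (¼)*724 = -1 + 181 = 180)
J = 131044 (J = 4*(1 + 180)² = 4*181² = 4*32761 = 131044)
J*O(-4, 10) = 131044*(-7) = -917308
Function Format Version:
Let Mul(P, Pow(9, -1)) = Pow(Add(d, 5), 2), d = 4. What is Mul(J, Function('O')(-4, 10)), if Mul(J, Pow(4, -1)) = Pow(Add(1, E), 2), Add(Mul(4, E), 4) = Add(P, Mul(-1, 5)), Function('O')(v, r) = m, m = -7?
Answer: -917308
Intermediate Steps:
P = 729 (P = Mul(9, Pow(Add(4, 5), 2)) = Mul(9, Pow(9, 2)) = Mul(9, 81) = 729)
Function('O')(v, r) = -7
E = 180 (E = Add(-1, Mul(Rational(1, 4), Add(729, Mul(-1, 5)))) = Add(-1, Mul(Rational(1, 4), Add(729, -5))) = Add(-1, Mul(Rational(1, 4), 724)) = Add(-1, 181) = 180)
J = 131044 (J = Mul(4, Pow(Add(1, 180), 2)) = Mul(4, Pow(181, 2)) = Mul(4, 32761) = 131044)
Mul(J, Function('O')(-4, 10)) = Mul(131044, -7) = -917308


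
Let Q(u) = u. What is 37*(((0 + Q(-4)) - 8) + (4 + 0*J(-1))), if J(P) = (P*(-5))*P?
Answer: -296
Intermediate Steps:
J(P) = -5*P**2 (J(P) = (-5*P)*P = -5*P**2)
37*(((0 + Q(-4)) - 8) + (4 + 0*J(-1))) = 37*(((0 - 4) - 8) + (4 + 0*(-5*(-1)**2))) = 37*((-4 - 8) + (4 + 0*(-5*1))) = 37*(-12 + (4 + 0*(-5))) = 37*(-12 + (4 + 0)) = 37*(-12 + 4) = 37*(-8) = -296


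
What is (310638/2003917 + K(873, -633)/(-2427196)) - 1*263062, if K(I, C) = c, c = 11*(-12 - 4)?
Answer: -319876582589193236/1215974831683 ≈ -2.6306e+5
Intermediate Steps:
c = -176 (c = 11*(-16) = -176)
K(I, C) = -176
(310638/2003917 + K(873, -633)/(-2427196)) - 1*263062 = (310638/2003917 - 176/(-2427196)) - 1*263062 = (310638*(1/2003917) - 176*(-1/2427196)) - 263062 = (310638/2003917 + 44/606799) - 263062 = 188583000110/1215974831683 - 263062 = -319876582589193236/1215974831683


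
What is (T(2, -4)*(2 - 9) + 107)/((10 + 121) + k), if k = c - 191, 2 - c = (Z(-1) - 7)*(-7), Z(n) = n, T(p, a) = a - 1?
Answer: -71/57 ≈ -1.2456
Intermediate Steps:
T(p, a) = -1 + a
c = -54 (c = 2 - (-1 - 7)*(-7) = 2 - (-8)*(-7) = 2 - 1*56 = 2 - 56 = -54)
k = -245 (k = -54 - 191 = -245)
(T(2, -4)*(2 - 9) + 107)/((10 + 121) + k) = ((-1 - 4)*(2 - 9) + 107)/((10 + 121) - 245) = (-5*(-7) + 107)/(131 - 245) = (35 + 107)/(-114) = 142*(-1/114) = -71/57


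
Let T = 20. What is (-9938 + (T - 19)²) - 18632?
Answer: -28569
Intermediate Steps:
(-9938 + (T - 19)²) - 18632 = (-9938 + (20 - 19)²) - 18632 = (-9938 + 1²) - 18632 = (-9938 + 1) - 18632 = -9937 - 18632 = -28569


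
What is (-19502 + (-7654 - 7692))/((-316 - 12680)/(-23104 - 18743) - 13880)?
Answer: 11047608/4400177 ≈ 2.5107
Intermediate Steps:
(-19502 + (-7654 - 7692))/((-316 - 12680)/(-23104 - 18743) - 13880) = (-19502 - 15346)/(-12996/(-41847) - 13880) = -34848/(-12996*(-1/41847) - 13880) = -34848/(4332/13949 - 13880) = -34848/(-193607788/13949) = -34848*(-13949/193607788) = 11047608/4400177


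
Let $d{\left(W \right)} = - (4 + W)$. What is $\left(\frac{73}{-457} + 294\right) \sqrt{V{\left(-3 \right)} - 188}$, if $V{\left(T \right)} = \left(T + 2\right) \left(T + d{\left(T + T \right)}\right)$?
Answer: $\frac{134285 i \sqrt{187}}{457} \approx 4018.2 i$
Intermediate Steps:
$d{\left(W \right)} = -4 - W$
$V{\left(T \right)} = \left(-4 - T\right) \left(2 + T\right)$ ($V{\left(T \right)} = \left(T + 2\right) \left(T - \left(4 + 2 T\right)\right) = \left(2 + T\right) \left(T - \left(4 + 2 T\right)\right) = \left(2 + T\right) \left(-4 - T\right) = \left(-4 - T\right) \left(2 + T\right)$)
$\left(\frac{73}{-457} + 294\right) \sqrt{V{\left(-3 \right)} - 188} = \left(\frac{73}{-457} + 294\right) \sqrt{\left(-8 - \left(-3\right)^{2} - -18\right) - 188} = \left(73 \left(- \frac{1}{457}\right) + 294\right) \sqrt{\left(-8 - 9 + 18\right) - 188} = \left(- \frac{73}{457} + 294\right) \sqrt{\left(-8 - 9 + 18\right) - 188} = \frac{134285 \sqrt{1 - 188}}{457} = \frac{134285 \sqrt{-187}}{457} = \frac{134285 i \sqrt{187}}{457}$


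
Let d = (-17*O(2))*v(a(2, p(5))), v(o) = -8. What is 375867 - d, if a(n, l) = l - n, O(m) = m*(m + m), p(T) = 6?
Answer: 374779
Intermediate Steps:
O(m) = 2*m² (O(m) = m*(2*m) = 2*m²)
d = 1088 (d = -34*2²*(-8) = -34*4*(-8) = -17*8*(-8) = -136*(-8) = 1088)
375867 - d = 375867 - 1*1088 = 375867 - 1088 = 374779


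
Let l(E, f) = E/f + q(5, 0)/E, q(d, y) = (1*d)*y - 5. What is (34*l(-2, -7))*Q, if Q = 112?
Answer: 10608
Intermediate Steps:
q(d, y) = -5 + d*y (q(d, y) = d*y - 5 = -5 + d*y)
l(E, f) = -5/E + E/f (l(E, f) = E/f + (-5 + 5*0)/E = E/f + (-5 + 0)/E = E/f - 5/E = -5/E + E/f)
(34*l(-2, -7))*Q = (34*(-5/(-2) - 2/(-7)))*112 = (34*(-5*(-1/2) - 2*(-1/7)))*112 = (34*(5/2 + 2/7))*112 = (34*(39/14))*112 = (663/7)*112 = 10608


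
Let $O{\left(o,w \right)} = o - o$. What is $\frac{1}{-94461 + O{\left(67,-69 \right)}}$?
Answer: $- \frac{1}{94461} \approx -1.0586 \cdot 10^{-5}$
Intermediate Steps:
$O{\left(o,w \right)} = 0$
$\frac{1}{-94461 + O{\left(67,-69 \right)}} = \frac{1}{-94461 + 0} = \frac{1}{-94461} = - \frac{1}{94461}$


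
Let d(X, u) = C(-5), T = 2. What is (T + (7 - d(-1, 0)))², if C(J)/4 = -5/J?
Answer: 25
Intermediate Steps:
C(J) = -20/J (C(J) = 4*(-5/J) = -20/J)
d(X, u) = 4 (d(X, u) = -20/(-5) = -20*(-⅕) = 4)
(T + (7 - d(-1, 0)))² = (2 + (7 - 1*4))² = (2 + (7 - 4))² = (2 + 3)² = 5² = 25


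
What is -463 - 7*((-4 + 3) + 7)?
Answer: -505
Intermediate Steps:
-463 - 7*((-4 + 3) + 7) = -463 - 7*(-1 + 7) = -463 - 7*6 = -463 - 42 = -505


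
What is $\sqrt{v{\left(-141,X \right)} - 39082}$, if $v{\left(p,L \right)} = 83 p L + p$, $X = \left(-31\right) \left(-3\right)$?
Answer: $i \sqrt{1127602} \approx 1061.9 i$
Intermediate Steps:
$X = 93$
$v{\left(p,L \right)} = p + 83 L p$ ($v{\left(p,L \right)} = 83 L p + p = p + 83 L p$)
$\sqrt{v{\left(-141,X \right)} - 39082} = \sqrt{- 141 \left(1 + 83 \cdot 93\right) - 39082} = \sqrt{- 141 \left(1 + 7719\right) - 39082} = \sqrt{\left(-141\right) 7720 - 39082} = \sqrt{-1088520 - 39082} = \sqrt{-1127602} = i \sqrt{1127602}$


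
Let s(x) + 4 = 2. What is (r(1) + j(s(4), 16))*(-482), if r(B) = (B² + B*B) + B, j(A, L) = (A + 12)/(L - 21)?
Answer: -482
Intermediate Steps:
s(x) = -2 (s(x) = -4 + 2 = -2)
j(A, L) = (12 + A)/(-21 + L)
r(B) = B + 2*B² (r(B) = (B² + B²) + B = 2*B² + B = B + 2*B²)
(r(1) + j(s(4), 16))*(-482) = (1*(1 + 2*1) + (12 - 2)/(-21 + 16))*(-482) = (1*(1 + 2) + 10/(-5))*(-482) = (1*3 - ⅕*10)*(-482) = (3 - 2)*(-482) = 1*(-482) = -482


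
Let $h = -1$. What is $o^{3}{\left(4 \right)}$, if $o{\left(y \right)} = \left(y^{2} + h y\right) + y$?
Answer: $4096$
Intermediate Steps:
$o{\left(y \right)} = y^{2}$ ($o{\left(y \right)} = \left(y^{2} - y\right) + y = y^{2}$)
$o^{3}{\left(4 \right)} = \left(4^{2}\right)^{3} = 16^{3} = 4096$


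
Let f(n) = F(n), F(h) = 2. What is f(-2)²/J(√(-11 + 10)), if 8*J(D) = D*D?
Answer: -32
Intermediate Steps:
f(n) = 2
J(D) = D²/8 (J(D) = (D*D)/8 = D²/8)
f(-2)²/J(√(-11 + 10)) = 2²/(((√(-11 + 10))²/8)) = 4/(((√(-1))²/8)) = 4/((I²/8)) = 4/(((⅛)*(-1))) = 4/(-⅛) = 4*(-8) = -32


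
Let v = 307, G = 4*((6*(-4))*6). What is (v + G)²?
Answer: 72361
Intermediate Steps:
G = -576 (G = 4*(-24*6) = 4*(-144) = -576)
(v + G)² = (307 - 576)² = (-269)² = 72361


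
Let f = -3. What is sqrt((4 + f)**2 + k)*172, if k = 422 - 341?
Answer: 172*sqrt(82) ≈ 1557.5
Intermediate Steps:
k = 81
sqrt((4 + f)**2 + k)*172 = sqrt((4 - 3)**2 + 81)*172 = sqrt(1**2 + 81)*172 = sqrt(1 + 81)*172 = sqrt(82)*172 = 172*sqrt(82)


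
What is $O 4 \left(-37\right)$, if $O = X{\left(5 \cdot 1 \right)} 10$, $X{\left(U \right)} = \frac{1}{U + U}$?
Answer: $-148$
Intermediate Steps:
$X{\left(U \right)} = \frac{1}{2 U}$
$O = 1$ ($O = \frac{1}{2 \cdot 5 \cdot 1} \cdot 10 = \frac{1}{2 \cdot 5} \cdot 10 = \frac{1}{2} \cdot \frac{1}{5} \cdot 10 = \frac{1}{10} \cdot 10 = 1$)
$O 4 \left(-37\right) = 1 \cdot 4 \left(-37\right) = 4 \left(-37\right) = -148$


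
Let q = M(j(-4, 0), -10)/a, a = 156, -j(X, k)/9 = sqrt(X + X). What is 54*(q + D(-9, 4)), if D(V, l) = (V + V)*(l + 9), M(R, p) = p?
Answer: -164313/13 ≈ -12639.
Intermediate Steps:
j(X, k) = -9*sqrt(2)*sqrt(X) (j(X, k) = -9*sqrt(X + X) = -9*sqrt(2)*sqrt(X))
D(V, l) = 2*V*(9 + l) (D(V, l) = (2*V)*(9 + l) = 2*V*(9 + l))
q = -5/78 (q = -10/156 = -10*1/156 = -5/78 ≈ -0.064103)
54*(q + D(-9, 4)) = 54*(-5/78 + 2*(-9)*(9 + 4)) = 54*(-5/78 + 2*(-9)*13) = 54*(-5/78 - 234) = 54*(-18257/78) = -164313/13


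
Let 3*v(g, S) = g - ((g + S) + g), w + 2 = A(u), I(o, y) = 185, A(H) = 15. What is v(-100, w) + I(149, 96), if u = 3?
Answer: 214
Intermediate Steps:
w = 13 (w = -2 + 15 = 13)
v(g, S) = -S/3 - g/3 (v(g, S) = (g - ((g + S) + g))/3 = (g - ((S + g) + g))/3 = (g - (S + 2*g))/3 = (g + (-S - 2*g))/3 = (-S - g)/3 = -S/3 - g/3)
v(-100, w) + I(149, 96) = (-⅓*13 - ⅓*(-100)) + 185 = (-13/3 + 100/3) + 185 = 29 + 185 = 214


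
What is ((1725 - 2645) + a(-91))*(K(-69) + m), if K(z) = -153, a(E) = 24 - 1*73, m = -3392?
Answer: 3435105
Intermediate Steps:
a(E) = -49 (a(E) = 24 - 73 = -49)
((1725 - 2645) + a(-91))*(K(-69) + m) = ((1725 - 2645) - 49)*(-153 - 3392) = (-920 - 49)*(-3545) = -969*(-3545) = 3435105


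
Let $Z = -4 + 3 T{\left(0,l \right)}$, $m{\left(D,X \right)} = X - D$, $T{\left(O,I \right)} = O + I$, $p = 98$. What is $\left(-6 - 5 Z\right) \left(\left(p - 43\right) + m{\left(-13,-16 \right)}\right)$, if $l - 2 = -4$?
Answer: $2288$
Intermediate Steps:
$l = -2$ ($l = 2 - 4 = -2$)
$T{\left(O,I \right)} = I + O$
$Z = -10$ ($Z = -4 + 3 \left(-2 + 0\right) = -4 + 3 \left(-2\right) = -4 - 6 = -10$)
$\left(-6 - 5 Z\right) \left(\left(p - 43\right) + m{\left(-13,-16 \right)}\right) = \left(-6 - -50\right) \left(\left(98 - 43\right) - 3\right) = \left(-6 + 50\right) \left(\left(98 - 43\right) + \left(-16 + 13\right)\right) = 44 \left(55 - 3\right) = 44 \cdot 52 = 2288$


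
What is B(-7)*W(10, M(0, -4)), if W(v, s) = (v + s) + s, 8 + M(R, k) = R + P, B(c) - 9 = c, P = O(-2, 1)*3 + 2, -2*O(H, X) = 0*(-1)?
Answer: -4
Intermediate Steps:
O(H, X) = 0 (O(H, X) = -0*(-1) = -½*0 = 0)
P = 2 (P = 0*3 + 2 = 0 + 2 = 2)
B(c) = 9 + c
M(R, k) = -6 + R (M(R, k) = -8 + (R + 2) = -8 + (2 + R) = -6 + R)
W(v, s) = v + 2*s (W(v, s) = (s + v) + s = v + 2*s)
B(-7)*W(10, M(0, -4)) = (9 - 7)*(10 + 2*(-6 + 0)) = 2*(10 + 2*(-6)) = 2*(10 - 12) = 2*(-2) = -4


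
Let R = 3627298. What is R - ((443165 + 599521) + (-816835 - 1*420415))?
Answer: 3821862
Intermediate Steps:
R - ((443165 + 599521) + (-816835 - 1*420415)) = 3627298 - ((443165 + 599521) + (-816835 - 1*420415)) = 3627298 - (1042686 + (-816835 - 420415)) = 3627298 - (1042686 - 1237250) = 3627298 - 1*(-194564) = 3627298 + 194564 = 3821862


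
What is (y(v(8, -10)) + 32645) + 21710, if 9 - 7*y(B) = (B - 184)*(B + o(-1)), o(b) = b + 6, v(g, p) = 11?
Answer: 383262/7 ≈ 54752.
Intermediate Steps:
o(b) = 6 + b
y(B) = 9/7 - (-184 + B)*(5 + B)/7 (y(B) = 9/7 - (B - 184)*(B + (6 - 1))/7 = 9/7 - (-184 + B)*(B + 5)/7 = 9/7 - (-184 + B)*(5 + B)/7)
(y(v(8, -10)) + 32645) + 21710 = ((929/7 - ⅐*11² + (179/7)*11) + 32645) + 21710 = ((929/7 - ⅐*121 + 1969/7) + 32645) + 21710 = ((929/7 - 121/7 + 1969/7) + 32645) + 21710 = (2777/7 + 32645) + 21710 = 231292/7 + 21710 = 383262/7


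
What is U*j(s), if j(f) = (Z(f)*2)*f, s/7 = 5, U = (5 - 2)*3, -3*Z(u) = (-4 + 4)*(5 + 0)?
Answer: 0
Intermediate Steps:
Z(u) = 0 (Z(u) = -(-4 + 4)*(5 + 0)/3 = -0*5 = -⅓*0 = 0)
U = 9 (U = 3*3 = 9)
s = 35 (s = 7*5 = 35)
j(f) = 0 (j(f) = (0*2)*f = 0*f = 0)
U*j(s) = 9*0 = 0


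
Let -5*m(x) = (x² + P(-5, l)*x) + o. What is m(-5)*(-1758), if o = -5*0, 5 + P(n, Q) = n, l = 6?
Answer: 26370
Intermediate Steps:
P(n, Q) = -5 + n
o = 0
m(x) = 2*x - x²/5 (m(x) = -((x² + (-5 - 5)*x) + 0)/5 = -((x² - 10*x) + 0)/5 = -(x² - 10*x)/5 = 2*x - x²/5)
m(-5)*(-1758) = ((⅕)*(-5)*(10 - 1*(-5)))*(-1758) = ((⅕)*(-5)*(10 + 5))*(-1758) = ((⅕)*(-5)*15)*(-1758) = -15*(-1758) = 26370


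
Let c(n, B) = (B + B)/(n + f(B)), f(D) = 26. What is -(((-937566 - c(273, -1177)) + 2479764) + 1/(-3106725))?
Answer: -62285724026687/40387425 ≈ -1.5422e+6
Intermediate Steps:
c(n, B) = 2*B/(26 + n) (c(n, B) = (B + B)/(n + 26) = (2*B)/(26 + n) = 2*B/(26 + n))
-(((-937566 - c(273, -1177)) + 2479764) + 1/(-3106725)) = -(((-937566 - 2*(-1177)/(26 + 273)) + 2479764) + 1/(-3106725)) = -(((-937566 - 2*(-1177)/299) + 2479764) - 1/3106725) = -(((-937566 - 1*(-2354/299)) + 2479764) - 1/3106725) = -(((-937566 + 2354/299) + 2479764) - 1/3106725) = -((-280329880/299 + 2479764) - 1/3106725) = -(461119556/299 - 1/3106725) = -1*62285724026687/40387425 = -62285724026687/40387425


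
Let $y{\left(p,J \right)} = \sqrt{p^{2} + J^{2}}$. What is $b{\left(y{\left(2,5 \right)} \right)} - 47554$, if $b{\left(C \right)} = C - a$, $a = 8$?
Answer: $-47562 + \sqrt{29} \approx -47557.0$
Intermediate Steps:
$y{\left(p,J \right)} = \sqrt{J^{2} + p^{2}}$
$b{\left(C \right)} = -8 + C$ ($b{\left(C \right)} = C - 8 = -8 + C$)
$b{\left(y{\left(2,5 \right)} \right)} - 47554 = \left(-8 + \sqrt{5^{2} + 2^{2}}\right) - 47554 = \left(-8 + \sqrt{25 + 4}\right) - 47554 = \left(-8 + \sqrt{29}\right) - 47554 = -47562 + \sqrt{29}$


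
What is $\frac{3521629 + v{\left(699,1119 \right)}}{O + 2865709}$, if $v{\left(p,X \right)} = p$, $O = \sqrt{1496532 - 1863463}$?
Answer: $\frac{2523491762638}{2053072109903} - \frac{880582 i \sqrt{366931}}{2053072109903} \approx 1.2291 - 0.00025981 i$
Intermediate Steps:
$O = i \sqrt{366931}$ ($O = \sqrt{-366931} = i \sqrt{366931} \approx 605.75 i$)
$\frac{3521629 + v{\left(699,1119 \right)}}{O + 2865709} = \frac{3521629 + 699}{i \sqrt{366931} + 2865709} = \frac{3522328}{2865709 + i \sqrt{366931}}$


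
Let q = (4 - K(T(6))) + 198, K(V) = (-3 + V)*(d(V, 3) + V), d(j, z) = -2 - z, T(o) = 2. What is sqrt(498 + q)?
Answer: sqrt(697) ≈ 26.401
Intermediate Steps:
K(V) = (-5 + V)*(-3 + V) (K(V) = (-3 + V)*((-2 - 1*3) + V) = (-3 + V)*((-2 - 3) + V) = (-3 + V)*(-5 + V) = (-5 + V)*(-3 + V))
q = 199 (q = (4 - (15 + 2**2 - 8*2)) + 198 = (4 - (15 + 4 - 16)) + 198 = (4 - 1*3) + 198 = (4 - 3) + 198 = 1 + 198 = 199)
sqrt(498 + q) = sqrt(498 + 199) = sqrt(697)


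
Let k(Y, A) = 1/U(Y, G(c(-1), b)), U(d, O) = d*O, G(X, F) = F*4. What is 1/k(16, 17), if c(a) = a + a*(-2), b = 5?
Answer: 320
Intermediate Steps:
c(a) = -a (c(a) = a - 2*a = -a)
G(X, F) = 4*F
U(d, O) = O*d
k(Y, A) = 1/(20*Y) (k(Y, A) = 1/((4*5)*Y) = 1/(20*Y))
1/k(16, 17) = 1/((1/20)/16) = 1/((1/20)*(1/16)) = 1/(1/320) = 320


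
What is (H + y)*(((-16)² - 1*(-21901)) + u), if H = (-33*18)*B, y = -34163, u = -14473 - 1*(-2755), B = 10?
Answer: -418635217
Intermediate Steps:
u = -11718 (u = -14473 + 2755 = -11718)
H = -5940 (H = -33*18*10 = -594*10 = -5940)
(H + y)*(((-16)² - 1*(-21901)) + u) = (-5940 - 34163)*(((-16)² - 1*(-21901)) - 11718) = -40103*((256 + 21901) - 11718) = -40103*(22157 - 11718) = -40103*10439 = -418635217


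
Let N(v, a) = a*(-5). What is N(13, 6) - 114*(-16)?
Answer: 1794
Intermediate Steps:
N(v, a) = -5*a
N(13, 6) - 114*(-16) = -5*6 - 114*(-16) = -30 + 1824 = 1794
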